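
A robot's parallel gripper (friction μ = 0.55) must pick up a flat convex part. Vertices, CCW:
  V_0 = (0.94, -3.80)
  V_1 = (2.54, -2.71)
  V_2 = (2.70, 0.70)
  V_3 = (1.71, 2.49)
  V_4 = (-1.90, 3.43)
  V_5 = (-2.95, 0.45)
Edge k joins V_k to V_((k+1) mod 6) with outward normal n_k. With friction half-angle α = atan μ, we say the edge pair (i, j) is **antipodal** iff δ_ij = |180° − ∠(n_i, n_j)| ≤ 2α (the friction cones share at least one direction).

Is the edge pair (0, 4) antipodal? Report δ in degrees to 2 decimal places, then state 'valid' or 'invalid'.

α = atan 0.55 = 28.81°;  2α = 57.62°
edge 0: e_0 = (+1.60, +1.09);  n_0 = (+0.5630, -0.8264)
edge 4: e_4 = (-1.05, -2.98);  n_4 = (-0.9432, +0.3323)
∠(n_0, n_4) = 143.67°
δ = |180° − 143.67°| = 36.33°
36.33° ≤ 2α = 57.62°  →  valid

δ = 36.33°, valid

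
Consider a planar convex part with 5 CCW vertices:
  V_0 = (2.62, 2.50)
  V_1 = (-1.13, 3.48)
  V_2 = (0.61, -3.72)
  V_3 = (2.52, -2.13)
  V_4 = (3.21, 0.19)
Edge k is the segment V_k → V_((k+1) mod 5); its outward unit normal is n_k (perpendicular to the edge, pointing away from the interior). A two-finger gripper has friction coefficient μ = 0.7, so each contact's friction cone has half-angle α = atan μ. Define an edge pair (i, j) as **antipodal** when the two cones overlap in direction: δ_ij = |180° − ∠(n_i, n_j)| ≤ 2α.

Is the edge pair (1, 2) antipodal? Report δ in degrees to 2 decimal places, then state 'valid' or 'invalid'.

α = atan 0.7 = 34.99°;  2α = 69.98°
edge 1: e_1 = (+1.74, -7.20);  n_1 = (-0.9720, -0.2349)
edge 2: e_2 = (+1.91, +1.59);  n_2 = (+0.6398, -0.7686)
∠(n_1, n_2) = 116.19°
δ = |180° − 116.19°| = 63.81°
63.81° ≤ 2α = 69.98°  →  valid

δ = 63.81°, valid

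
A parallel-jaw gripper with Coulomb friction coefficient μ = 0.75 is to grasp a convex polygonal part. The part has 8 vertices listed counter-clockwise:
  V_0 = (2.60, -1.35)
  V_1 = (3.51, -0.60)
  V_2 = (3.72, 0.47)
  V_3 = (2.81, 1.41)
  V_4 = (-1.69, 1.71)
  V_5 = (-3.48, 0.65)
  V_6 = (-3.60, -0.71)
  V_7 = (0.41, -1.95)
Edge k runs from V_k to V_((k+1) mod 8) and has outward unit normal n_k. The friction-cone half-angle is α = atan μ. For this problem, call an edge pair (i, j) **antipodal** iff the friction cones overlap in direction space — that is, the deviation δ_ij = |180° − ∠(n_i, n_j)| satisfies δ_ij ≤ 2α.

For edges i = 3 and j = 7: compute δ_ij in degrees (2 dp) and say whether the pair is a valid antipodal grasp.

α = atan 0.75 = 36.87°;  2α = 73.74°
edge 3: e_3 = (-4.50, +0.30);  n_3 = (+0.0665, +0.9978)
edge 7: e_7 = (+2.19, +0.60);  n_7 = (+0.2642, -0.9645)
∠(n_3, n_7) = 160.86°
δ = |180° − 160.86°| = 19.14°
19.14° ≤ 2α = 73.74°  →  valid

δ = 19.14°, valid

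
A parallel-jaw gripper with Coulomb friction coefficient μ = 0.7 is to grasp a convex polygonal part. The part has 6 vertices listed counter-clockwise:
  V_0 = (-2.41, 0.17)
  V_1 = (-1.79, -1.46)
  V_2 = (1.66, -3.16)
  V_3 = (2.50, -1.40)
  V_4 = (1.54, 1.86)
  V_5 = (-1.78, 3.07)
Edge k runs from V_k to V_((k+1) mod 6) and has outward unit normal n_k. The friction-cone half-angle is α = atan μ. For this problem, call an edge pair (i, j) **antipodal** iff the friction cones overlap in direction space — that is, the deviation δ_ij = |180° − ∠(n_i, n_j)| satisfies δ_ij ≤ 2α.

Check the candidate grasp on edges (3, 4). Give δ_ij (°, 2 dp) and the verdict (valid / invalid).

δ = 126.43°, invalid

α = atan 0.7 = 34.99°;  2α = 69.98°
edge 3: e_3 = (-0.96, +3.26);  n_3 = (+0.9593, +0.2825)
edge 4: e_4 = (-3.32, +1.21);  n_4 = (+0.3424, +0.9395)
∠(n_3, n_4) = 53.57°
δ = |180° − 53.57°| = 126.43°
126.43° > 2α = 69.98°  →  invalid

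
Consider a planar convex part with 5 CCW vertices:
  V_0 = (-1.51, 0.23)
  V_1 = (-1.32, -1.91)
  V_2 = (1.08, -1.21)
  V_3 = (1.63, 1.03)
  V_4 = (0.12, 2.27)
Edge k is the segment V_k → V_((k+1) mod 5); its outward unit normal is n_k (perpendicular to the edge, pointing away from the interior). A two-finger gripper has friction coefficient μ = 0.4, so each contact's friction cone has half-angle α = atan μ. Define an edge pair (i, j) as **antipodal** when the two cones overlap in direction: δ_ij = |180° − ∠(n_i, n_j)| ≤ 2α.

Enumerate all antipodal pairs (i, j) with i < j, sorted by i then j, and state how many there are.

α = atan 0.4 = 21.80°;  2α = 43.60°
n_0 = (-0.9961, -0.0884)
n_1 = (+0.2800, -0.9600)
n_2 = (+0.9712, -0.2385)
n_3 = (+0.6346, +0.7728)
n_4 = (-0.7812, +0.6242)
  (0,1): δ = 78.81°  ·
  (0,2): δ = 18.87°  ✓
  (0,3): δ = 45.53°  ·
  (0,4): δ = 136.30°  ·
  (1,2): δ = 120.06°  ·
  (1,3): δ = 55.65°  ·
  (1,4): δ = 35.11°  ✓
  (2,3): δ = 115.60°  ·
  (2,4): δ = 24.83°  ✓
  (3,4): δ = 89.23°  ·
antipodal pairs: 3

count = 3; pairs: (0,2), (1,4), (2,4)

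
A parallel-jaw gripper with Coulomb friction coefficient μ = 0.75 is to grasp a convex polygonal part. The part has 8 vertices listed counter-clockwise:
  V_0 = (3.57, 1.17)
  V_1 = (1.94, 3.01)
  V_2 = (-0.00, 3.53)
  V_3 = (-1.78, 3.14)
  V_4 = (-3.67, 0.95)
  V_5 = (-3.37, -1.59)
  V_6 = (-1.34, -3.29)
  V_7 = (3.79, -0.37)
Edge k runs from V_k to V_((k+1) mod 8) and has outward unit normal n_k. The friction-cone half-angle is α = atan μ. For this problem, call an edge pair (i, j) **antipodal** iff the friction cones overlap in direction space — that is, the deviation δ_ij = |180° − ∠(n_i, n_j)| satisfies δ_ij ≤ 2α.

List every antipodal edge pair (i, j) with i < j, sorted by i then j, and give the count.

α = atan 0.75 = 36.87°;  2α = 73.74°
n_0 = (+0.7485, +0.6631)
n_1 = (+0.2589, +0.9659)
n_2 = (-0.2140, +0.9768)
n_3 = (-0.7571, +0.6533)
n_4 = (-0.9931, -0.1173)
n_5 = (-0.6420, -0.7667)
n_6 = (+0.4947, -0.8691)
n_7 = (+0.9899, +0.1414)
  (0,1): δ = 146.54°  ·
  (0,2): δ = 119.18°  ·
  (0,3): δ = 82.33°  ·
  (0,4): δ = 34.80°  ✓
  (0,5): δ = 8.52°  ✓
  (0,6): δ = 78.11°  ·
  (0,7): δ = 146.59°  ·
  (1,2): δ = 152.64°  ·
  (1,3): δ = 115.79°  ·
  (1,4): δ = 68.26°  ✓
  (1,5): δ = 24.94°  ✓
  (1,6): δ = 44.65°  ✓
  (1,7): δ = 113.14°  ·
  (2,3): δ = 143.15°  ·
  (2,4): δ = 95.62°  ·
  (2,5): δ = 52.30°  ✓
  (2,6): δ = 17.29°  ✓
  (2,7): δ = 85.77°  ·
  (3,4): δ = 132.47°  ·
  (3,5): δ = 89.15°  ·
  (3,6): δ = 19.56°  ✓
  (3,7): δ = 48.92°  ✓
  (4,5): δ = 136.68°  ·
  (4,6): δ = 67.09°  ✓
  (4,7): δ = 1.39°  ✓
  (5,6): δ = 110.41°  ·
  (5,7): δ = 41.93°  ✓
  (6,7): δ = 111.52°  ·
antipodal pairs: 12

count = 12; pairs: (0,4), (0,5), (1,4), (1,5), (1,6), (2,5), (2,6), (3,6), (3,7), (4,6), (4,7), (5,7)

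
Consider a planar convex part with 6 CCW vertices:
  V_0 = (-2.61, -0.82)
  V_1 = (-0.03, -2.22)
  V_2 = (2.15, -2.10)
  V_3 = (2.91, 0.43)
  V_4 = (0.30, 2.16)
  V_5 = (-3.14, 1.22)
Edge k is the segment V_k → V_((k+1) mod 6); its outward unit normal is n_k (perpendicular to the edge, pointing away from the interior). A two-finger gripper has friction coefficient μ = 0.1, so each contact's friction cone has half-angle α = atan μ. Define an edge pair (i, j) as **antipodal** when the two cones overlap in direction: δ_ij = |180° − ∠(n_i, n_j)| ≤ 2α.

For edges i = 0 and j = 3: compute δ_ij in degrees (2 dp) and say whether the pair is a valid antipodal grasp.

δ = 5.05°, valid

α = atan 0.1 = 5.71°;  2α = 11.42°
edge 0: e_0 = (+2.58, -1.40);  n_0 = (-0.4769, -0.8789)
edge 3: e_3 = (-2.61, +1.73);  n_3 = (+0.5525, +0.8335)
∠(n_0, n_3) = 174.95°
δ = |180° − 174.95°| = 5.05°
5.05° ≤ 2α = 11.42°  →  valid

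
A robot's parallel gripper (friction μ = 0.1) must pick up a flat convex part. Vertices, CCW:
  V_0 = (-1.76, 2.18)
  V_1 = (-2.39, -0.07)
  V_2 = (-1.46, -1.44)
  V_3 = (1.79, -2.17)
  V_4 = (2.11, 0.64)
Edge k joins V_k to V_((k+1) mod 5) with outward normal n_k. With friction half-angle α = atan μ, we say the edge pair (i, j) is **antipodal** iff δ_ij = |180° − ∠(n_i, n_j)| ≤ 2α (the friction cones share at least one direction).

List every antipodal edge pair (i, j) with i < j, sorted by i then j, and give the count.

count = 2; pairs: (0,3), (2,4)

α = atan 0.1 = 5.71°;  2α = 11.42°
n_0 = (-0.9630, +0.2696)
n_1 = (-0.8274, -0.5616)
n_2 = (-0.2192, -0.9757)
n_3 = (+0.9936, -0.1131)
n_4 = (+0.3697, +0.9291)
  (0,1): δ = 130.19°  ·
  (0,2): δ = 87.02°  ·
  (0,3): δ = 9.15°  ✓
  (0,4): δ = 83.94°  ·
  (1,2): δ = 136.83°  ·
  (1,3): δ = 40.67°  ·
  (1,4): δ = 34.13°  ·
  (2,3): δ = 83.84°  ·
  (2,4): δ = 9.04°  ✓
  (3,4): δ = 105.20°  ·
antipodal pairs: 2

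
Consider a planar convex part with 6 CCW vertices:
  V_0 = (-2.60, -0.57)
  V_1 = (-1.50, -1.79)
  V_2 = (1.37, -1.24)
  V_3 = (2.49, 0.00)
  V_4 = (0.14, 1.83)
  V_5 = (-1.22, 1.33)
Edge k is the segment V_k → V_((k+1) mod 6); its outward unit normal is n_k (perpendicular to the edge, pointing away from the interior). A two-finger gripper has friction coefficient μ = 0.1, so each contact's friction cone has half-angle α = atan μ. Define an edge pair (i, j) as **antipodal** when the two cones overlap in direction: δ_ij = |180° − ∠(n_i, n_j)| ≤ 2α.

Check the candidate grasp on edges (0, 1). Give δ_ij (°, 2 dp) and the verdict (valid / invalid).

δ = 121.19°, invalid

α = atan 0.1 = 5.71°;  2α = 11.42°
edge 0: e_0 = (+1.10, -1.22);  n_0 = (-0.7427, -0.6696)
edge 1: e_1 = (+2.87, +0.55);  n_1 = (+0.1882, -0.9821)
∠(n_0, n_1) = 58.81°
δ = |180° − 58.81°| = 121.19°
121.19° > 2α = 11.42°  →  invalid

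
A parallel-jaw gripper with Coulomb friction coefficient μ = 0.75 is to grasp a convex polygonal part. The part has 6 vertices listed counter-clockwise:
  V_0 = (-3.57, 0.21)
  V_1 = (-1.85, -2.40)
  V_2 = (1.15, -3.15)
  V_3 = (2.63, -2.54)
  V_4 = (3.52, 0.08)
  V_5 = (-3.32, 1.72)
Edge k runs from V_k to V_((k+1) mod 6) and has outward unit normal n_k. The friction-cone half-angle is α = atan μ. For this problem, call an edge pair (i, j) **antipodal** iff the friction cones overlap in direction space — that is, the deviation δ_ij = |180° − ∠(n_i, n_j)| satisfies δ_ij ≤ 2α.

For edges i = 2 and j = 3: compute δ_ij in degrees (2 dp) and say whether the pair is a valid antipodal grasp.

δ = 131.16°, invalid

α = atan 0.75 = 36.87°;  2α = 73.74°
edge 2: e_2 = (+1.48, +0.61);  n_2 = (+0.3811, -0.9245)
edge 3: e_3 = (+0.89, +2.62);  n_3 = (+0.9469, -0.3216)
∠(n_2, n_3) = 48.84°
δ = |180° − 48.84°| = 131.16°
131.16° > 2α = 73.74°  →  invalid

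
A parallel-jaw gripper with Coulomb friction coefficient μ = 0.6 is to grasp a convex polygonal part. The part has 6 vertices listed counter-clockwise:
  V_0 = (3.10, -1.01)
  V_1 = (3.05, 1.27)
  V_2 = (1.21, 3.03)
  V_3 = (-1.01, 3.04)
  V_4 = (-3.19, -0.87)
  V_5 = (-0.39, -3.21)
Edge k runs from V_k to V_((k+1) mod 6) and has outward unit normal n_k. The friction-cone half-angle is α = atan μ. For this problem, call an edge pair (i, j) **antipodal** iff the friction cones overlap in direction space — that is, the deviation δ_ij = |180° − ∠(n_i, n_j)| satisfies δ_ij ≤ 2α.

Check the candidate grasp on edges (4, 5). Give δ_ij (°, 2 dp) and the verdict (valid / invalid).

δ = 107.89°, invalid

α = atan 0.6 = 30.96°;  2α = 61.93°
edge 4: e_4 = (+2.80, -2.34);  n_4 = (-0.6413, -0.7673)
edge 5: e_5 = (+3.49, +2.20);  n_5 = (+0.5333, -0.8459)
∠(n_4, n_5) = 72.11°
δ = |180° − 72.11°| = 107.89°
107.89° > 2α = 61.93°  →  invalid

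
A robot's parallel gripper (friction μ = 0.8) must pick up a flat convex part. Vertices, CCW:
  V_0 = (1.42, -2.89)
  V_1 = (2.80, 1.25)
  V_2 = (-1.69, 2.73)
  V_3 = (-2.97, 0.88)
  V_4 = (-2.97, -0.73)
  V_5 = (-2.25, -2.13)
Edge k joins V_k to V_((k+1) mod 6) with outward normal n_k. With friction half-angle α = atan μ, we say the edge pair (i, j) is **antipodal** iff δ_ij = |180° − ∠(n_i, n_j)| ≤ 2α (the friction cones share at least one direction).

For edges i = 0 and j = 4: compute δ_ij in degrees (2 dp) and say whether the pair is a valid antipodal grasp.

α = atan 0.8 = 38.66°;  2α = 77.32°
edge 0: e_0 = (+1.38, +4.14);  n_0 = (+0.9487, -0.3162)
edge 4: e_4 = (+0.72, -1.40);  n_4 = (-0.8893, -0.4573)
∠(n_0, n_4) = 134.35°
δ = |180° − 134.35°| = 45.65°
45.65° ≤ 2α = 77.32°  →  valid

δ = 45.65°, valid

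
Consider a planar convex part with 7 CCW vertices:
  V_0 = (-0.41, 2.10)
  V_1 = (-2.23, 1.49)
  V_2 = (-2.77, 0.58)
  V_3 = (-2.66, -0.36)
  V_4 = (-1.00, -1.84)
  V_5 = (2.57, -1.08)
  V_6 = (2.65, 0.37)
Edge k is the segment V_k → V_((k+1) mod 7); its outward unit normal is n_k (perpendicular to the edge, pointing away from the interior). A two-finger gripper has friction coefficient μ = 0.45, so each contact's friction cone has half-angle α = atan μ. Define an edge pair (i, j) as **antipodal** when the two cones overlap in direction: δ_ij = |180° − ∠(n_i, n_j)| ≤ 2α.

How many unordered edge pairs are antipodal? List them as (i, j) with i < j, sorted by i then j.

α = atan 0.45 = 24.23°;  2α = 48.46°
n_0 = (-0.3178, +0.9482)
n_1 = (-0.8600, +0.5103)
n_2 = (-0.9932, -0.1162)
n_3 = (-0.6655, -0.7464)
n_4 = (+0.2082, -0.9781)
n_5 = (+0.9985, -0.0551)
n_6 = (+0.4922, +0.8705)
  (0,1): δ = 139.21°  ·
  (0,2): δ = 101.85°  ·
  (0,3): δ = 60.25°  ·
  (0,4): δ = 6.51°  ✓
  (0,5): δ = 68.31°  ·
  (0,6): δ = 131.99°  ·
  (1,2): δ = 142.64°  ·
  (1,3): δ = 101.03°  ·
  (1,4): δ = 47.30°  ✓
  (1,5): δ = 27.53°  ✓
  (1,6): δ = 91.20°  ·
  (2,3): δ = 138.39°  ·
  (2,4): δ = 84.66°  ·
  (2,5): δ = 9.83°  ✓
  (2,6): δ = 53.84°  ·
  (3,4): δ = 126.26°  ·
  (3,5): δ = 51.44°  ·
  (3,6): δ = 12.24°  ✓
  (4,5): δ = 105.18°  ·
  (4,6): δ = 41.50°  ✓
  (5,6): δ = 116.32°  ·
antipodal pairs: 6

count = 6; pairs: (0,4), (1,4), (1,5), (2,5), (3,6), (4,6)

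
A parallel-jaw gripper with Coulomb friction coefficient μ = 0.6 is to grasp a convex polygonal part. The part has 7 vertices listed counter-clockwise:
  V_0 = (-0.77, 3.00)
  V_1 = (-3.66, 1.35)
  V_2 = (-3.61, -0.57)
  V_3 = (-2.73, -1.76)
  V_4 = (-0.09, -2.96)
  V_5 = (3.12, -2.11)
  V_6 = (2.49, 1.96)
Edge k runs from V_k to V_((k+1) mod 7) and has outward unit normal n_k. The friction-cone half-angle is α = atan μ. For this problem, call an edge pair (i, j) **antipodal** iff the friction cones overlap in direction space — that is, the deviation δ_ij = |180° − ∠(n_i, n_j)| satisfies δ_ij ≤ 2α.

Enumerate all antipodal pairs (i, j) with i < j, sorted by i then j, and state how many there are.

count = 8; pairs: (0,3), (0,4), (1,5), (2,5), (2,6), (3,5), (3,6), (4,6)

α = atan 0.6 = 30.96°;  2α = 61.93°
n_0 = (-0.4958, +0.8684)
n_1 = (-0.9997, -0.0260)
n_2 = (-0.8040, -0.5946)
n_3 = (-0.4138, -0.9104)
n_4 = (+0.2560, -0.9667)
n_5 = (+0.9882, +0.1530)
n_6 = (+0.3039, +0.9527)
  (0,1): δ = 118.23°  ·
  (0,2): δ = 83.24°  ·
  (0,3): δ = 54.17°  ✓
  (0,4): δ = 14.89°  ✓
  (0,5): δ = 69.08°  ·
  (0,6): δ = 132.58°  ·
  (1,2): δ = 145.01°  ·
  (1,3): δ = 115.94°  ·
  (1,4): δ = 76.66°  ·
  (1,5): δ = 7.31°  ✓
  (1,6): δ = 70.81°  ·
  (2,3): δ = 150.93°  ·
  (2,4): δ = 111.65°  ·
  (2,5): δ = 27.68°  ✓
  (2,6): δ = 35.82°  ✓
  (3,4): δ = 140.72°  ·
  (3,5): δ = 56.76°  ✓
  (3,6): δ = 6.75°  ✓
  (4,5): δ = 96.03°  ·
  (4,6): δ = 32.53°  ✓
  (5,6): δ = 116.49°  ·
antipodal pairs: 8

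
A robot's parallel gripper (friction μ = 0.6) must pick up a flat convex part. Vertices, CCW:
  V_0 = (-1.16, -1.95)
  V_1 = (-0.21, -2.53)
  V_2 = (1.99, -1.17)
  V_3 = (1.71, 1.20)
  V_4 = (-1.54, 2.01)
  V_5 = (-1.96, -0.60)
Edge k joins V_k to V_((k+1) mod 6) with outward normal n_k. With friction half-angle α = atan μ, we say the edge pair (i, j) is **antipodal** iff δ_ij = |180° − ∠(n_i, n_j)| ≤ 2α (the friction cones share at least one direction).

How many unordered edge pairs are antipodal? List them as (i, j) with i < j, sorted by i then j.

α = atan 0.6 = 30.96°;  2α = 61.93°
n_0 = (-0.5211, -0.8535)
n_1 = (+0.5258, -0.8506)
n_2 = (+0.9931, +0.1173)
n_3 = (+0.2418, +0.9703)
n_4 = (-0.9873, +0.1589)
n_5 = (-0.8603, -0.5098)
  (0,1): δ = 116.87°  ·
  (0,2): δ = 51.86°  ✓
  (0,3): δ = 17.41°  ✓
  (0,4): δ = 112.26°  ·
  (0,5): δ = 152.06°  ·
  (1,2): δ = 114.99°  ·
  (1,3): δ = 45.72°  ✓
  (1,4): δ = 49.13°  ✓
  (1,5): δ = 88.93°  ·
  (2,3): δ = 110.73°  ·
  (2,4): δ = 15.88°  ✓
  (2,5): δ = 23.91°  ✓
  (3,4): δ = 85.15°  ·
  (3,5): δ = 45.35°  ✓
  (4,5): δ = 140.21°  ·
antipodal pairs: 7

count = 7; pairs: (0,2), (0,3), (1,3), (1,4), (2,4), (2,5), (3,5)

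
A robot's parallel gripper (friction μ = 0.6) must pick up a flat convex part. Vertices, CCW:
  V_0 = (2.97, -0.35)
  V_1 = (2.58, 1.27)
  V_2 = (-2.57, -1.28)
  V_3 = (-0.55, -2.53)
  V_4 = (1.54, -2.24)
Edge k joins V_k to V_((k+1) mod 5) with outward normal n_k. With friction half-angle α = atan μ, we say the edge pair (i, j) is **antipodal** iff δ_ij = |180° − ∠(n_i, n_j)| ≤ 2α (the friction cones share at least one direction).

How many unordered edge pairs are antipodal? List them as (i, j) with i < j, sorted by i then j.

count = 4; pairs: (0,2), (1,2), (1,3), (1,4)

α = atan 0.6 = 30.96°;  2α = 61.93°
n_0 = (+0.9722, +0.2341)
n_1 = (-0.4437, +0.8962)
n_2 = (-0.5262, -0.8504)
n_3 = (+0.1374, -0.9905)
n_4 = (+0.7975, -0.6034)
  (0,1): δ = 77.19°  ·
  (0,2): δ = 44.71°  ✓
  (0,3): δ = 84.36°  ·
  (0,4): δ = 129.35°  ·
  (1,2): δ = 58.09°  ✓
  (1,3): δ = 18.44°  ✓
  (1,4): δ = 26.55°  ✓
  (2,3): δ = 140.35°  ·
  (2,4): δ = 95.36°  ·
  (3,4): δ = 135.01°  ·
antipodal pairs: 4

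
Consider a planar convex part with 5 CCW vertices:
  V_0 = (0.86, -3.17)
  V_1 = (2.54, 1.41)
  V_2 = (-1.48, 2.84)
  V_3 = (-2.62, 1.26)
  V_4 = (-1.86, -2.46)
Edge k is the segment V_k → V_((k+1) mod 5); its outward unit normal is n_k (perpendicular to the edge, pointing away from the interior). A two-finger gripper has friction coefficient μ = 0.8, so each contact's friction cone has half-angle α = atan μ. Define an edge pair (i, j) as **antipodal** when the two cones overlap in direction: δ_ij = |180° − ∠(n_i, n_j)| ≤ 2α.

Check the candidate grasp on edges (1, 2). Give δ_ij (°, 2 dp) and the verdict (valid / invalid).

δ = 106.23°, invalid

α = atan 0.8 = 38.66°;  2α = 77.32°
edge 1: e_1 = (-4.02, +1.43);  n_1 = (+0.3351, +0.9422)
edge 2: e_2 = (-1.14, -1.58);  n_2 = (-0.8109, +0.5851)
∠(n_1, n_2) = 73.77°
δ = |180° − 73.77°| = 106.23°
106.23° > 2α = 77.32°  →  invalid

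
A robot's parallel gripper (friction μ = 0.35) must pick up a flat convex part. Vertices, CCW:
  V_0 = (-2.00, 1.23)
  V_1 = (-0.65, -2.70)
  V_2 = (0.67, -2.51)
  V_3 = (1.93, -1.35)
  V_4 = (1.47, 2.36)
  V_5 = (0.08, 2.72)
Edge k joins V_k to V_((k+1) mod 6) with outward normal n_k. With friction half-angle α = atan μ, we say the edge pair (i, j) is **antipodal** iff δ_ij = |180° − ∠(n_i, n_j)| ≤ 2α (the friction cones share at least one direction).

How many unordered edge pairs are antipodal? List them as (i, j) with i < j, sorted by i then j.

α = atan 0.35 = 19.29°;  2α = 38.58°
n_0 = (-0.9458, -0.3249)
n_1 = (+0.1425, -0.9898)
n_2 = (+0.6773, -0.7357)
n_3 = (+0.9924, +0.1230)
n_4 = (+0.2507, +0.9681)
n_5 = (-0.5823, +0.8129)
  (0,1): δ = 100.77°  ·
  (0,2): δ = 66.32°  ·
  (0,3): δ = 11.89°  ✓
  (0,4): δ = 56.52°  ·
  (0,5): δ = 106.66°  ·
  (1,2): δ = 145.56°  ·
  (1,3): δ = 91.12°  ·
  (1,4): δ = 22.71°  ✓
  (1,5): δ = 27.42°  ✓
  (2,3): δ = 125.57°  ·
  (2,4): δ = 57.15°  ·
  (2,5): δ = 7.02°  ✓
  (3,4): δ = 111.59°  ·
  (3,5): δ = 61.45°  ·
  (4,5): δ = 129.86°  ·
antipodal pairs: 4

count = 4; pairs: (0,3), (1,4), (1,5), (2,5)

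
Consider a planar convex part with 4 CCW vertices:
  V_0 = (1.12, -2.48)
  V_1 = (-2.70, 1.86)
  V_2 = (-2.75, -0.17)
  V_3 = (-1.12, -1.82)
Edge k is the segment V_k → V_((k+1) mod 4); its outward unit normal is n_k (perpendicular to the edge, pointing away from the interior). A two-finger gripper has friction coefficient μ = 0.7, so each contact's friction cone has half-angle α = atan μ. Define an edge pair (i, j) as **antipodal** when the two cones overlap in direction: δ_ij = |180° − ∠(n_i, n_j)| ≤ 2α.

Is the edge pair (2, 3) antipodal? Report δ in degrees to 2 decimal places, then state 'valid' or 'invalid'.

α = atan 0.7 = 34.99°;  2α = 69.98°
edge 2: e_2 = (+1.63, -1.65);  n_2 = (-0.7114, -0.7028)
edge 3: e_3 = (+2.24, -0.66);  n_3 = (-0.2826, -0.9592)
∠(n_2, n_3) = 28.93°
δ = |180° − 28.93°| = 151.07°
151.07° > 2α = 69.98°  →  invalid

δ = 151.07°, invalid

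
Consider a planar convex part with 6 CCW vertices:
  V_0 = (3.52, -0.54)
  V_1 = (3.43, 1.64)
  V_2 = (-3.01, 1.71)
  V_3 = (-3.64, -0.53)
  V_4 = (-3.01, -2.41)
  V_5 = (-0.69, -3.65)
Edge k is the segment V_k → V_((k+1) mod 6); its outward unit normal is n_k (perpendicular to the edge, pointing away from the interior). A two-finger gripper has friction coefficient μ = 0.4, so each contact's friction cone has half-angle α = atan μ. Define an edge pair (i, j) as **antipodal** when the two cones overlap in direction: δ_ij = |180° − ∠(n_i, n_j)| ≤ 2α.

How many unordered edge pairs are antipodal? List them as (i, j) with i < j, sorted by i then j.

α = atan 0.4 = 21.80°;  2α = 43.60°
n_0 = (+0.9991, +0.0412)
n_1 = (+0.0109, +0.9999)
n_2 = (-0.9627, +0.2707)
n_3 = (-0.9482, -0.3177)
n_4 = (-0.4714, -0.8819)
n_5 = (+0.5942, -0.8043)
  (0,1): δ = 92.99°  ·
  (0,2): δ = 18.07°  ✓
  (0,3): δ = 16.16°  ✓
  (0,4): δ = 59.51°  ·
  (0,5): δ = 124.09°  ·
  (1,2): δ = 105.09°  ·
  (1,3): δ = 70.85°  ·
  (1,4): δ = 27.50°  ✓
  (1,5): δ = 37.08°  ✓
  (2,3): δ = 145.77°  ·
  (2,4): δ = 102.42°  ·
  (2,5): δ = 37.84°  ✓
  (3,4): δ = 136.65°  ·
  (3,5): δ = 72.07°  ·
  (4,5): δ = 115.42°  ·
antipodal pairs: 5

count = 5; pairs: (0,2), (0,3), (1,4), (1,5), (2,5)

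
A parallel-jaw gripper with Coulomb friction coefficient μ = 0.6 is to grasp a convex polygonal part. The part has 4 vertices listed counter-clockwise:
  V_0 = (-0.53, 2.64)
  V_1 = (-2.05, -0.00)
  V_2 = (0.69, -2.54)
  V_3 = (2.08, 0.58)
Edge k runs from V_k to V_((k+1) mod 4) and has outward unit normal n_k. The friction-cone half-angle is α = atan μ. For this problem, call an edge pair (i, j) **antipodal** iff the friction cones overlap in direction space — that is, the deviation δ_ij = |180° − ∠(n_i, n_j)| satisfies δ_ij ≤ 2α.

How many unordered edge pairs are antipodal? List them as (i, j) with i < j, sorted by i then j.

count = 2; pairs: (0,2), (1,3)

α = atan 0.6 = 30.96°;  2α = 61.93°
n_0 = (-0.8666, +0.4990)
n_1 = (-0.6798, -0.7334)
n_2 = (+0.9134, -0.4070)
n_3 = (+0.6195, +0.7850)
  (0,1): δ = 102.90°  ·
  (0,2): δ = 5.92°  ✓
  (0,3): δ = 81.65°  ·
  (1,2): δ = 71.18°  ·
  (1,3): δ = 4.55°  ✓
  (2,3): δ = 104.27°  ·
antipodal pairs: 2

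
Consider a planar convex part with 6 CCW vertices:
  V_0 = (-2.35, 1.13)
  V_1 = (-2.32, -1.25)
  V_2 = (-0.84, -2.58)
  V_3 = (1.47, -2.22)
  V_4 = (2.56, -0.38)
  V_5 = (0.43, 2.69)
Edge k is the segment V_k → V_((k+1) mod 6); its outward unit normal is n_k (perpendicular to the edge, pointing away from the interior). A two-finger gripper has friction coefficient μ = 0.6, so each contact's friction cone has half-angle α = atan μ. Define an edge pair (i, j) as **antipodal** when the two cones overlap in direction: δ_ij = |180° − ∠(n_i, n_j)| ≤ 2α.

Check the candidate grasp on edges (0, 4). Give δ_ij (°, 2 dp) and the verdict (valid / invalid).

α = atan 0.6 = 30.96°;  2α = 61.93°
edge 0: e_0 = (+0.03, -2.38);  n_0 = (-0.9999, -0.0126)
edge 4: e_4 = (-2.13, +3.07);  n_4 = (+0.8216, +0.5700)
∠(n_0, n_4) = 145.97°
δ = |180° − 145.97°| = 34.03°
34.03° ≤ 2α = 61.93°  →  valid

δ = 34.03°, valid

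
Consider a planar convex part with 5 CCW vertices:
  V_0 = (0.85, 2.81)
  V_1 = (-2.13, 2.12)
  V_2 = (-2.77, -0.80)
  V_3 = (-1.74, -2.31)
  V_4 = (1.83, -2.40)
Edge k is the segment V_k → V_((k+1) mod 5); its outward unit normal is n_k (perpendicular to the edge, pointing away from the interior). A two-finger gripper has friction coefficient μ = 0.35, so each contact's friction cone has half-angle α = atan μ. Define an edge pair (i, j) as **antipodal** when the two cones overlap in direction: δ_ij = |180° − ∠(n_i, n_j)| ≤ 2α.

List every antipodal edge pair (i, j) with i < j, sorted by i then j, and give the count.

α = atan 0.35 = 19.29°;  2α = 38.58°
n_0 = (-0.2256, +0.9742)
n_1 = (-0.9768, +0.2141)
n_2 = (-0.8261, -0.5635)
n_3 = (-0.0252, -0.9997)
n_4 = (+0.9828, +0.1849)
  (0,1): δ = 115.40°  ·
  (0,2): δ = 68.74°  ·
  (0,3): δ = 14.48°  ✓
  (0,4): δ = 87.62°  ·
  (1,2): δ = 133.34°  ·
  (1,3): δ = 79.08°  ·
  (1,4): δ = 23.02°  ✓
  (2,3): δ = 125.74°  ·
  (2,4): δ = 23.65°  ✓
  (3,4): δ = 77.90°  ·
antipodal pairs: 3

count = 3; pairs: (0,3), (1,4), (2,4)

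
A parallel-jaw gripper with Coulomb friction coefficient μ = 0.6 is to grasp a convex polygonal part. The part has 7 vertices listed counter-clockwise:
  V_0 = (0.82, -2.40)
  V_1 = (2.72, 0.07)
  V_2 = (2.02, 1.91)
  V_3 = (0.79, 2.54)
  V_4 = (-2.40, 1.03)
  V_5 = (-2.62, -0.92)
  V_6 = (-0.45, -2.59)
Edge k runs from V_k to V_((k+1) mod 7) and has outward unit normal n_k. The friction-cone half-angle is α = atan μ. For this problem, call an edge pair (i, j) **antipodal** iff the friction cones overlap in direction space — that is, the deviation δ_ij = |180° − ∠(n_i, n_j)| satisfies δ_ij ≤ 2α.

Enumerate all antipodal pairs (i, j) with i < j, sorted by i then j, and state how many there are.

count = 7; pairs: (0,3), (0,4), (1,4), (1,5), (2,5), (2,6), (3,6)

α = atan 0.6 = 30.96°;  2α = 61.93°
n_0 = (+0.7926, -0.6097)
n_1 = (+0.9346, +0.3556)
n_2 = (+0.4559, +0.8900)
n_3 = (-0.4278, +0.9039)
n_4 = (-0.9937, +0.1121)
n_5 = (-0.6099, -0.7925)
n_6 = (+0.1480, -0.9890)
  (0,1): δ = 121.60°  ·
  (0,2): δ = 79.55°  ·
  (0,3): δ = 27.10°  ✓
  (0,4): δ = 31.13°  ✓
  (0,5): δ = 89.99°  ·
  (0,6): δ = 136.08°  ·
  (1,2): δ = 137.95°  ·
  (1,3): δ = 85.50°  ·
  (1,4): δ = 27.27°  ✓
  (1,5): δ = 31.59°  ✓
  (1,6): δ = 77.68°  ·
  (2,3): δ = 127.55°  ·
  (2,4): δ = 69.32°  ·
  (2,5): δ = 10.46°  ✓
  (2,6): δ = 35.63°  ✓
  (3,4): δ = 121.77°  ·
  (3,5): δ = 62.91°  ·
  (3,6): δ = 16.82°  ✓
  (4,5): δ = 121.14°  ·
  (4,6): δ = 75.05°  ·
  (5,6): δ = 133.91°  ·
antipodal pairs: 7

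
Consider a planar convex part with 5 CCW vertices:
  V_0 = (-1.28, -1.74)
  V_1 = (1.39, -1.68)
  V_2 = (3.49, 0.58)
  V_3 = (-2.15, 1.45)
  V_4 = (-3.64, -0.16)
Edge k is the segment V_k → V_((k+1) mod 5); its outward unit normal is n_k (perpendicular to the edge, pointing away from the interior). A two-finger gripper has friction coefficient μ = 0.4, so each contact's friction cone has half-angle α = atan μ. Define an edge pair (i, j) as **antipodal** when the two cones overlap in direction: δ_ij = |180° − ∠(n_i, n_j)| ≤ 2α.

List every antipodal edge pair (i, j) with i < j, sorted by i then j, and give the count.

count = 3; pairs: (0,2), (1,3), (2,4)

α = atan 0.4 = 21.80°;  2α = 43.60°
n_0 = (+0.0225, -0.9997)
n_1 = (+0.7326, -0.6807)
n_2 = (+0.1525, +0.9883)
n_3 = (-0.7339, +0.6792)
n_4 = (-0.5563, -0.8310)
  (0,1): δ = 134.19°  ·
  (0,2): δ = 10.06°  ✓
  (0,3): δ = 45.93°  ·
  (0,4): δ = 144.91°  ·
  (1,2): δ = 55.87°  ·
  (1,3): δ = 0.12°  ✓
  (1,4): δ = 99.10°  ·
  (2,3): δ = 124.01°  ·
  (2,4): δ = 25.03°  ✓
  (3,4): δ = 81.02°  ·
antipodal pairs: 3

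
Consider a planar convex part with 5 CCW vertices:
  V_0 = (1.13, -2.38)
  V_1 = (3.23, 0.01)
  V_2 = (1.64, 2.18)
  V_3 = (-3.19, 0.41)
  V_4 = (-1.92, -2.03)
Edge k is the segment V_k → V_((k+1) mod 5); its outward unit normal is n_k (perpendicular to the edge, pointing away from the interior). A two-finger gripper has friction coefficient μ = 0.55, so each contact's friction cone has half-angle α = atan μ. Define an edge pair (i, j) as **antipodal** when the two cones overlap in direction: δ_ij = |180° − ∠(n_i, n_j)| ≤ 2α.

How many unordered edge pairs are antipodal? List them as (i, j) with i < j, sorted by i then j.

α = atan 0.55 = 28.81°;  2α = 57.62°
n_0 = (+0.7512, -0.6601)
n_1 = (+0.8066, +0.5910)
n_2 = (-0.3441, +0.9389)
n_3 = (-0.8870, -0.4617)
n_4 = (-0.1140, -0.9935)
  (0,1): δ = 102.46°  ·
  (0,2): δ = 28.57°  ✓
  (0,3): δ = 68.80°  ·
  (0,4): δ = 124.76°  ·
  (1,2): δ = 106.11°  ·
  (1,3): δ = 8.73°  ✓
  (1,4): δ = 47.22°  ✓
  (2,3): δ = 82.63°  ·
  (2,4): δ = 26.67°  ✓
  (3,4): δ = 124.04°  ·
antipodal pairs: 4

count = 4; pairs: (0,2), (1,3), (1,4), (2,4)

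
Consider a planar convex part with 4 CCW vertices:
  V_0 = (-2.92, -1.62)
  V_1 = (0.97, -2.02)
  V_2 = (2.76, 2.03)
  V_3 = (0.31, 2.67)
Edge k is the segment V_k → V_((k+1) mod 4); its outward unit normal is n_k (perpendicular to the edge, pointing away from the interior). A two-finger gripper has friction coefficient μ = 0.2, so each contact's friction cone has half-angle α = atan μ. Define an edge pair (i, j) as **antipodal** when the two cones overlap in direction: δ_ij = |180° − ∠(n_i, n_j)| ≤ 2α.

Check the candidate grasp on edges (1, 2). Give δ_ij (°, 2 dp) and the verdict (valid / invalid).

α = atan 0.2 = 11.31°;  2α = 22.62°
edge 1: e_1 = (+1.79, +4.05);  n_1 = (+0.9146, -0.4043)
edge 2: e_2 = (-2.45, +0.64);  n_2 = (+0.2527, +0.9675)
∠(n_1, n_2) = 99.20°
δ = |180° − 99.20°| = 80.80°
80.80° > 2α = 22.62°  →  invalid

δ = 80.80°, invalid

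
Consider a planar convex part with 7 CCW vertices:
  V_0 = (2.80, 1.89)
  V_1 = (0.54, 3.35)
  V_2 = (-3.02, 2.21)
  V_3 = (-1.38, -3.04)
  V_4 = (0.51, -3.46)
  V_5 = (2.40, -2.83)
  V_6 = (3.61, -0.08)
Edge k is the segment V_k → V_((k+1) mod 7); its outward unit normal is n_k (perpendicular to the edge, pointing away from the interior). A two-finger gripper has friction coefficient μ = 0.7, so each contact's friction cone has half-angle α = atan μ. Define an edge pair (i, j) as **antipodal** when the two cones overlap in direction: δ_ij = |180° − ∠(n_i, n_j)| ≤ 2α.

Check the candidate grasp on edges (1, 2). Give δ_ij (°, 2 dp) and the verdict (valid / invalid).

α = atan 0.7 = 34.99°;  2α = 69.98°
edge 1: e_1 = (-3.56, -1.14);  n_1 = (-0.3050, +0.9524)
edge 2: e_2 = (+1.64, -5.25);  n_2 = (-0.9545, -0.2982)
∠(n_1, n_2) = 89.59°
δ = |180° − 89.59°| = 90.41°
90.41° > 2α = 69.98°  →  invalid

δ = 90.41°, invalid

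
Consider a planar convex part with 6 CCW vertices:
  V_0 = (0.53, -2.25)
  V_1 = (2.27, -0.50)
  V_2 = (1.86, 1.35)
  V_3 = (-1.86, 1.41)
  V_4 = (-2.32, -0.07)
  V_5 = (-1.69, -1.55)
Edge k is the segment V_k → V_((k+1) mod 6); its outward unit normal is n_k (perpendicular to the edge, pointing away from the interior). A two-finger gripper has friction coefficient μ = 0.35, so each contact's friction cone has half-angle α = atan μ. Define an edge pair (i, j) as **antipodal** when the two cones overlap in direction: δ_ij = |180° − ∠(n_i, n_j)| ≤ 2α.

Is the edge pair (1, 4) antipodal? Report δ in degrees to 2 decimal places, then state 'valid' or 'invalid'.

δ = 10.56°, valid

α = atan 0.35 = 19.29°;  2α = 38.58°
edge 1: e_1 = (-0.41, +1.85);  n_1 = (+0.9763, +0.2164)
edge 4: e_4 = (+0.63, -1.48);  n_4 = (-0.9201, -0.3917)
∠(n_1, n_4) = 169.44°
δ = |180° − 169.44°| = 10.56°
10.56° ≤ 2α = 38.58°  →  valid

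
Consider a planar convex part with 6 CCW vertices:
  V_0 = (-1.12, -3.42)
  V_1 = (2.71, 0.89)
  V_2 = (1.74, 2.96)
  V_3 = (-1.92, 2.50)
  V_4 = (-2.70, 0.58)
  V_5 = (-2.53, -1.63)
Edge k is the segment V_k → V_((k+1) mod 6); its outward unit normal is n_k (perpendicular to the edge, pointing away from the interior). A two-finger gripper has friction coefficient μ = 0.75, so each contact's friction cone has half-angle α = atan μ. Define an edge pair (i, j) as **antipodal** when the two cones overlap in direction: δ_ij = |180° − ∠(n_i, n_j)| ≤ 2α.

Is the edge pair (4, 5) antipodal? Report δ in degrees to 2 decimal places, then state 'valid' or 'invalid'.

δ = 146.17°, invalid

α = atan 0.75 = 36.87°;  2α = 73.74°
edge 4: e_4 = (+0.17, -2.21);  n_4 = (-0.9971, -0.0767)
edge 5: e_5 = (+1.41, -1.79);  n_5 = (-0.7856, -0.6188)
∠(n_4, n_5) = 33.83°
δ = |180° − 33.83°| = 146.17°
146.17° > 2α = 73.74°  →  invalid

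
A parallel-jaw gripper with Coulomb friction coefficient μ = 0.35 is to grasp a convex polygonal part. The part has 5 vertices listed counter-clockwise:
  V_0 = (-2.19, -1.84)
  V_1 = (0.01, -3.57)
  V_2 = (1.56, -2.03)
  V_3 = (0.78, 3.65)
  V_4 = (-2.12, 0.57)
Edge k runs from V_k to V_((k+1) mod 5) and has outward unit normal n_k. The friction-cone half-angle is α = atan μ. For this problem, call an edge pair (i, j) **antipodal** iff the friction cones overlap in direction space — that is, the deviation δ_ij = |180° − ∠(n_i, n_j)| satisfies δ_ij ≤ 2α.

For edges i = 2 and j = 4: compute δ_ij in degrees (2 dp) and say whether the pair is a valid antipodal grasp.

α = atan 0.35 = 19.29°;  2α = 38.58°
edge 2: e_2 = (-0.78, +5.68);  n_2 = (+0.9907, +0.1360)
edge 4: e_4 = (-0.07, -2.41);  n_4 = (-0.9996, +0.0290)
∠(n_2, n_4) = 170.52°
δ = |180° − 170.52°| = 9.48°
9.48° ≤ 2α = 38.58°  →  valid

δ = 9.48°, valid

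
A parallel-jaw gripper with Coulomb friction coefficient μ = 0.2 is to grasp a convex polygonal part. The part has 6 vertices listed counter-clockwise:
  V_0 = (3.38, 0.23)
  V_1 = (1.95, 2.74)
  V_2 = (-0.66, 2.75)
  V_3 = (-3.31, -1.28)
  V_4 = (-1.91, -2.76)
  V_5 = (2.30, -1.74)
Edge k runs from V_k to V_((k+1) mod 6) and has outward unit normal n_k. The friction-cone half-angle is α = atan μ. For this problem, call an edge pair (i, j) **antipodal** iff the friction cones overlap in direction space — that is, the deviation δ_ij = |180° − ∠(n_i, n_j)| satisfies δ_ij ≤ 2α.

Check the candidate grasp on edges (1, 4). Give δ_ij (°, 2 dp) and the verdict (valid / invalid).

δ = 13.84°, valid

α = atan 0.2 = 11.31°;  2α = 22.62°
edge 1: e_1 = (-2.61, +0.01);  n_1 = (+0.0038, +1.0000)
edge 4: e_4 = (+4.21, +1.02);  n_4 = (+0.2355, -0.9719)
∠(n_1, n_4) = 166.16°
δ = |180° − 166.16°| = 13.84°
13.84° ≤ 2α = 22.62°  →  valid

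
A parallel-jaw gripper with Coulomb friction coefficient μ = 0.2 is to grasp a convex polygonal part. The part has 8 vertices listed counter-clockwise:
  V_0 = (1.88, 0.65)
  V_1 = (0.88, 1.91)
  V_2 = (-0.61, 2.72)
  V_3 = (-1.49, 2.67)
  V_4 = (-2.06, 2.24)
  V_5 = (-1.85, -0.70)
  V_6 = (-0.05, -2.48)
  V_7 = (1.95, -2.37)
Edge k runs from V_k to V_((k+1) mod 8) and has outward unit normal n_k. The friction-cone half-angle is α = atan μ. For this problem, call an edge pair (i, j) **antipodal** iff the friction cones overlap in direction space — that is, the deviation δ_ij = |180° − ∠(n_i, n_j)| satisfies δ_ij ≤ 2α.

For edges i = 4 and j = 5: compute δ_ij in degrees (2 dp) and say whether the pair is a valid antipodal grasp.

δ = 138.77°, invalid

α = atan 0.2 = 11.31°;  2α = 22.62°
edge 4: e_4 = (+0.21, -2.94);  n_4 = (-0.9975, -0.0712)
edge 5: e_5 = (+1.80, -1.78);  n_5 = (-0.7031, -0.7110)
∠(n_4, n_5) = 41.23°
δ = |180° − 41.23°| = 138.77°
138.77° > 2α = 22.62°  →  invalid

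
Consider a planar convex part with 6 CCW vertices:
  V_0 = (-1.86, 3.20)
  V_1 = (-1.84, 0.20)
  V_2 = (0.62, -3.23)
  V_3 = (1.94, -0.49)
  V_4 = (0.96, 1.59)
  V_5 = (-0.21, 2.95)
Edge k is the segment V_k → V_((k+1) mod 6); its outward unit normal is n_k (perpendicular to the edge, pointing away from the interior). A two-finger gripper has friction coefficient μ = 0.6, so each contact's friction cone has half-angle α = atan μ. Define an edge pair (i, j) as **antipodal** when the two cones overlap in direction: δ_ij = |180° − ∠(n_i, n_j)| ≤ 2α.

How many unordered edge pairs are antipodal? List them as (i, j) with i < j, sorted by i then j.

count = 7; pairs: (0,2), (0,3), (0,4), (1,2), (1,3), (1,4), (1,5)

α = atan 0.6 = 30.96°;  2α = 61.93°
n_0 = (-1.0000, -0.0067)
n_1 = (-0.8126, -0.5828)
n_2 = (+0.9009, -0.4340)
n_3 = (+0.9046, +0.4262)
n_4 = (+0.7581, +0.6522)
n_5 = (+0.1498, +0.9887)
  (0,1): δ = 144.73°  ·
  (0,2): δ = 26.10°  ✓
  (0,3): δ = 24.85°  ✓
  (0,4): δ = 40.32°  ✓
  (0,5): δ = 81.00°  ·
  (1,2): δ = 61.37°  ✓
  (1,3): δ = 10.42°  ✓
  (1,4): δ = 5.06°  ✓
  (1,5): δ = 45.74°  ✓
  (2,3): δ = 129.05°  ·
  (2,4): δ = 113.57°  ·
  (2,5): δ = 72.89°  ·
  (3,4): δ = 164.52°  ·
  (3,5): δ = 123.84°  ·
  (4,5): δ = 139.32°  ·
antipodal pairs: 7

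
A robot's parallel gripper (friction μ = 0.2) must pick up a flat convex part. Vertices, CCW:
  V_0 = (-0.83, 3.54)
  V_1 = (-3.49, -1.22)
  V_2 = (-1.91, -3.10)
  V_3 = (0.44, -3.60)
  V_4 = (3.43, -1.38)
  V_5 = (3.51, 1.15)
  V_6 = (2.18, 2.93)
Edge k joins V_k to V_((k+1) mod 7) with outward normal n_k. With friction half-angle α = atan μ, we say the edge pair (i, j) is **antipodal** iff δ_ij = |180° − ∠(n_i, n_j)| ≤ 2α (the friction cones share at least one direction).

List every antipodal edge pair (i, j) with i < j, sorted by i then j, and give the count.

count = 2; pairs: (1,5), (2,6)

α = atan 0.2 = 11.31°;  2α = 22.62°
n_0 = (-0.8729, +0.4878)
n_1 = (-0.7655, -0.6434)
n_2 = (-0.2081, -0.9781)
n_3 = (+0.5961, -0.8029)
n_4 = (+0.9995, -0.0316)
n_5 = (+0.8011, +0.5986)
n_6 = (+0.1986, +0.9801)
  (0,1): δ = 110.76°  ·
  (0,2): δ = 72.81°  ·
  (0,3): δ = 24.21°  ·
  (0,4): δ = 27.39°  ·
  (0,5): δ = 65.96°  ·
  (0,6): δ = 107.74°  ·
  (1,2): δ = 142.06°  ·
  (1,3): δ = 93.45°  ·
  (1,4): δ = 41.86°  ·
  (1,5): δ = 3.28°  ✓
  (1,6): δ = 38.50°  ·
  (2,3): δ = 131.40°  ·
  (2,4): δ = 79.80°  ·
  (2,5): δ = 41.22°  ·
  (2,6): δ = 0.56°  ✓
  (3,4): δ = 128.40°  ·
  (3,5): δ = 89.83°  ·
  (3,6): δ = 48.05°  ·
  (4,5): δ = 141.42°  ·
  (4,6): δ = 99.65°  ·
  (5,6): δ = 138.22°  ·
antipodal pairs: 2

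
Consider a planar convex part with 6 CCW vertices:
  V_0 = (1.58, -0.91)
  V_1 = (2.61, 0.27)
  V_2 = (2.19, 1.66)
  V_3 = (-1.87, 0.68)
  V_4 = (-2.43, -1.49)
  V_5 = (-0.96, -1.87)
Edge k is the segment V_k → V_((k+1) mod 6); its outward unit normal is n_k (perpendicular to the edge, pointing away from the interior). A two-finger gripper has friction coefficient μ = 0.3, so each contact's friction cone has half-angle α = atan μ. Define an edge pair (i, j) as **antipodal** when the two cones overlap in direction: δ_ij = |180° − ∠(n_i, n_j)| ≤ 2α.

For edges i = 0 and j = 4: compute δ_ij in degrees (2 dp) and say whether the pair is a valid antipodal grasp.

α = atan 0.3 = 16.70°;  2α = 33.40°
edge 0: e_0 = (+1.03, +1.18);  n_0 = (+0.7534, -0.6576)
edge 4: e_4 = (+1.47, -0.38);  n_4 = (-0.2503, -0.9682)
∠(n_0, n_4) = 63.38°
δ = |180° − 63.38°| = 116.62°
116.62° > 2α = 33.40°  →  invalid

δ = 116.62°, invalid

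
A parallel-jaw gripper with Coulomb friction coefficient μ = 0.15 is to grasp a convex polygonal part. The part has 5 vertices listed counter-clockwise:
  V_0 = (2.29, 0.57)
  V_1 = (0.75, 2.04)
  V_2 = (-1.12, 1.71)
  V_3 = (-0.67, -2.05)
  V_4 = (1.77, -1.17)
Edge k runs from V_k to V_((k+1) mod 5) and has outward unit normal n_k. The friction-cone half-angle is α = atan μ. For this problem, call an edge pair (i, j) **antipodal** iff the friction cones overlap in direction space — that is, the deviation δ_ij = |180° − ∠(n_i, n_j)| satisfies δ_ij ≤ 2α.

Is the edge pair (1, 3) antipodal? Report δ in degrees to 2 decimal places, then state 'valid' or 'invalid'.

δ = 9.82°, valid

α = atan 0.15 = 8.53°;  2α = 17.06°
edge 1: e_1 = (-1.87, -0.33);  n_1 = (-0.1738, +0.9848)
edge 3: e_3 = (+2.44, +0.88);  n_3 = (+0.3393, -0.9407)
∠(n_1, n_3) = 170.18°
δ = |180° − 170.18°| = 9.82°
9.82° ≤ 2α = 17.06°  →  valid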